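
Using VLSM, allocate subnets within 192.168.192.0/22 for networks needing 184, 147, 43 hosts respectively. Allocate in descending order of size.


184 hosts -> /24 (254 usable): 192.168.192.0/24
147 hosts -> /24 (254 usable): 192.168.193.0/24
43 hosts -> /26 (62 usable): 192.168.194.0/26
Allocation: 192.168.192.0/24 (184 hosts, 254 usable); 192.168.193.0/24 (147 hosts, 254 usable); 192.168.194.0/26 (43 hosts, 62 usable)


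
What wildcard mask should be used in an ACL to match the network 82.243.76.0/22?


Subnet mask: 255.255.252.0
Wildcard = 255.255.255.255 - subnet mask
255 - 255 = 0
255 - 255 = 0
255 - 252 = 3
255 - 0 = 255
Wildcard: 0.0.3.255


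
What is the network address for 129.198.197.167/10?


IP:   10000001.11000110.11000101.10100111
Mask: 11111111.11000000.00000000.00000000
AND operation:
Net:  10000001.11000000.00000000.00000000
Network: 129.192.0.0/10


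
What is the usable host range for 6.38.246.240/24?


Network: 6.38.246.0
Broadcast: 6.38.246.255
First usable = network + 1
Last usable = broadcast - 1
Range: 6.38.246.1 to 6.38.246.254


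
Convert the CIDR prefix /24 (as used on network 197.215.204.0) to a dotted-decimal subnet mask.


/24 means 24 network bits, 8 host bits
Binary: 11111111111111111111111100000000
Mask: 255.255.255.0


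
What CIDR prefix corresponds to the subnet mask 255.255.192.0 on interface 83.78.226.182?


Binary: 11111111.11111111.11000000.00000000
Count leading 1s
Prefix: /18


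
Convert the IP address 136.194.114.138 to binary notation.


136 = 10001000
194 = 11000010
114 = 01110010
138 = 10001010
Binary: 10001000.11000010.01110010.10001010


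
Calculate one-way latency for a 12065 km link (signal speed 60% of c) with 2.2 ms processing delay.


Speed = 0.6 * 3e5 km/s = 180000 km/s
Propagation delay = 12065 / 180000 = 0.067 s = 67.0278 ms
Processing delay = 2.2 ms
Total one-way latency = 69.2278 ms


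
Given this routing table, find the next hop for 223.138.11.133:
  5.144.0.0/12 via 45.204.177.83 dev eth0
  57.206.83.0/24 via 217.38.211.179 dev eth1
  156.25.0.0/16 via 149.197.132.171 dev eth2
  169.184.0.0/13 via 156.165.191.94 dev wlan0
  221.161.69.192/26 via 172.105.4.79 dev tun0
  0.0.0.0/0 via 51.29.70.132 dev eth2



Longest prefix match for 223.138.11.133:
  /12 5.144.0.0: no
  /24 57.206.83.0: no
  /16 156.25.0.0: no
  /13 169.184.0.0: no
  /26 221.161.69.192: no
  /0 0.0.0.0: MATCH
Selected: next-hop 51.29.70.132 via eth2 (matched /0)


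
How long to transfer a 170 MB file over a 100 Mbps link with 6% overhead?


Effective throughput = 100 * (1 - 6/100) = 94 Mbps
File size in Mb = 170 * 8 = 1360 Mb
Time = 1360 / 94
Time = 14.4681 seconds


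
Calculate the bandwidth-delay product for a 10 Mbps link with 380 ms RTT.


BDP = bandwidth * RTT
= 10 Mbps * 380 ms
= 10 * 1e6 * 380 / 1000 bits
= 3800000 bits
= 475000 bytes
= 463.8672 KB
BDP = 3800000 bits (475000 bytes)


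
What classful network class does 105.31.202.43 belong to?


First octet: 105
Binary: 01101001
0xxxxxxx -> Class A (1-126)
Class A, default mask 255.0.0.0 (/8)


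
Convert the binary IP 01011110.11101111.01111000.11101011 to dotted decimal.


01011110 = 94
11101111 = 239
01111000 = 120
11101011 = 235
IP: 94.239.120.235


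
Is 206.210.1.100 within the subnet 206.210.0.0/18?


Subnet network: 206.210.0.0
Test IP AND mask: 206.210.0.0
Yes, 206.210.1.100 is in 206.210.0.0/18


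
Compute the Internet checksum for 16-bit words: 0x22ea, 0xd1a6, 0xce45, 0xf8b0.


Sum all words (with carry folding):
+ 0x22ea = 0x22ea
+ 0xd1a6 = 0xf490
+ 0xce45 = 0xc2d6
+ 0xf8b0 = 0xbb87
One's complement: ~0xbb87
Checksum = 0x4478


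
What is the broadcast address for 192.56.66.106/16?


Network: 192.56.0.0/16
Host bits = 16
Set all host bits to 1:
Broadcast: 192.56.255.255


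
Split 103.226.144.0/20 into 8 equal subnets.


New prefix = 20 + 3 = 23
Each subnet has 512 addresses
  103.226.144.0/23
  103.226.146.0/23
  103.226.148.0/23
  103.226.150.0/23
  103.226.152.0/23
  103.226.154.0/23
  103.226.156.0/23
  103.226.158.0/23
Subnets: 103.226.144.0/23, 103.226.146.0/23, 103.226.148.0/23, 103.226.150.0/23, 103.226.152.0/23, 103.226.154.0/23, 103.226.156.0/23, 103.226.158.0/23


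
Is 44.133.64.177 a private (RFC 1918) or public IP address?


RFC 1918 private ranges:
  10.0.0.0/8 (10.0.0.0 - 10.255.255.255)
  172.16.0.0/12 (172.16.0.0 - 172.31.255.255)
  192.168.0.0/16 (192.168.0.0 - 192.168.255.255)
Public (not in any RFC 1918 range)


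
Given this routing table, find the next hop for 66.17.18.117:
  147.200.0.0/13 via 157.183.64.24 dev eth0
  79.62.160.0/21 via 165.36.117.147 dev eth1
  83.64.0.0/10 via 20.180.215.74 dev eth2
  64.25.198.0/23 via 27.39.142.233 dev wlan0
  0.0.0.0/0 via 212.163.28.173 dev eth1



Longest prefix match for 66.17.18.117:
  /13 147.200.0.0: no
  /21 79.62.160.0: no
  /10 83.64.0.0: no
  /23 64.25.198.0: no
  /0 0.0.0.0: MATCH
Selected: next-hop 212.163.28.173 via eth1 (matched /0)


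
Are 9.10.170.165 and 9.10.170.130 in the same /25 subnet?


Mask: 255.255.255.128
9.10.170.165 AND mask = 9.10.170.128
9.10.170.130 AND mask = 9.10.170.128
Yes, same subnet (9.10.170.128)


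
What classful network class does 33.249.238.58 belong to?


First octet: 33
Binary: 00100001
0xxxxxxx -> Class A (1-126)
Class A, default mask 255.0.0.0 (/8)


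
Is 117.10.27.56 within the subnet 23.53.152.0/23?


Subnet network: 23.53.152.0
Test IP AND mask: 117.10.26.0
No, 117.10.27.56 is not in 23.53.152.0/23


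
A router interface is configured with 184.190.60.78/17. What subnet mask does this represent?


/17 means 17 network bits, 15 host bits
Binary: 11111111111111111000000000000000
Mask: 255.255.128.0


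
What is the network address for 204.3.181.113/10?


IP:   11001100.00000011.10110101.01110001
Mask: 11111111.11000000.00000000.00000000
AND operation:
Net:  11001100.00000000.00000000.00000000
Network: 204.0.0.0/10


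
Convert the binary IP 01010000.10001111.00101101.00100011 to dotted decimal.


01010000 = 80
10001111 = 143
00101101 = 45
00100011 = 35
IP: 80.143.45.35


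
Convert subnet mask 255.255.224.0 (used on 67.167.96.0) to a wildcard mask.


Subnet mask: 255.255.224.0
Wildcard = 255.255.255.255 - subnet mask
255 - 255 = 0
255 - 255 = 0
255 - 224 = 31
255 - 0 = 255
Wildcard: 0.0.31.255


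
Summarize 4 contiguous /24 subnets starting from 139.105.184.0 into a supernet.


Original prefix: /24
Number of subnets: 4 = 2^2
New prefix = 24 - 2 = 22
Supernet: 139.105.184.0/22


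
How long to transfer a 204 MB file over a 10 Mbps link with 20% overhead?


Effective throughput = 10 * (1 - 20/100) = 8 Mbps
File size in Mb = 204 * 8 = 1632 Mb
Time = 1632 / 8
Time = 204 seconds


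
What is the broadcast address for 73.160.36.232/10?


Network: 73.128.0.0/10
Host bits = 22
Set all host bits to 1:
Broadcast: 73.191.255.255


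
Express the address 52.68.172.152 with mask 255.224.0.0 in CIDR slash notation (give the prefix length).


Binary: 11111111.11100000.00000000.00000000
Count leading 1s
Prefix: /11


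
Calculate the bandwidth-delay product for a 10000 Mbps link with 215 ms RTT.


BDP = bandwidth * RTT
= 10000 Mbps * 215 ms
= 10000 * 1e6 * 215 / 1000 bits
= 2150000000 bits
= 268750000 bytes
= 262451.1719 KB
BDP = 2150000000 bits (268750000 bytes)


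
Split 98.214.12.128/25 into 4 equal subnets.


New prefix = 25 + 2 = 27
Each subnet has 32 addresses
  98.214.12.128/27
  98.214.12.160/27
  98.214.12.192/27
  98.214.12.224/27
Subnets: 98.214.12.128/27, 98.214.12.160/27, 98.214.12.192/27, 98.214.12.224/27


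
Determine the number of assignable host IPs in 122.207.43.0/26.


Host bits = 32 - 26 = 6
Total addresses = 2^6 = 64
Usable = total - 2 (network and broadcast)
Usable hosts: 62


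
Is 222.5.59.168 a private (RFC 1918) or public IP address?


RFC 1918 private ranges:
  10.0.0.0/8 (10.0.0.0 - 10.255.255.255)
  172.16.0.0/12 (172.16.0.0 - 172.31.255.255)
  192.168.0.0/16 (192.168.0.0 - 192.168.255.255)
Public (not in any RFC 1918 range)


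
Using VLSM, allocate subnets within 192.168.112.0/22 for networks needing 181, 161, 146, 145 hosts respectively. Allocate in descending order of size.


181 hosts -> /24 (254 usable): 192.168.112.0/24
161 hosts -> /24 (254 usable): 192.168.113.0/24
146 hosts -> /24 (254 usable): 192.168.114.0/24
145 hosts -> /24 (254 usable): 192.168.115.0/24
Allocation: 192.168.112.0/24 (181 hosts, 254 usable); 192.168.113.0/24 (161 hosts, 254 usable); 192.168.114.0/24 (146 hosts, 254 usable); 192.168.115.0/24 (145 hosts, 254 usable)


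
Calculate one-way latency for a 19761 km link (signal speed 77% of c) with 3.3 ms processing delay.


Speed = 0.77 * 3e5 km/s = 231000 km/s
Propagation delay = 19761 / 231000 = 0.0855 s = 85.5455 ms
Processing delay = 3.3 ms
Total one-way latency = 88.8455 ms


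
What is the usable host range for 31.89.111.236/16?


Network: 31.89.0.0
Broadcast: 31.89.255.255
First usable = network + 1
Last usable = broadcast - 1
Range: 31.89.0.1 to 31.89.255.254


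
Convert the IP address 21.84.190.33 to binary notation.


21 = 00010101
84 = 01010100
190 = 10111110
33 = 00100001
Binary: 00010101.01010100.10111110.00100001


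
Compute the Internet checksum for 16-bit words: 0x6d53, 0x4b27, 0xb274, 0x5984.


Sum all words (with carry folding):
+ 0x6d53 = 0x6d53
+ 0x4b27 = 0xb87a
+ 0xb274 = 0x6aef
+ 0x5984 = 0xc473
One's complement: ~0xc473
Checksum = 0x3b8c


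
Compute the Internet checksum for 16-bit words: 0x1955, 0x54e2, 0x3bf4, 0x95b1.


Sum all words (with carry folding):
+ 0x1955 = 0x1955
+ 0x54e2 = 0x6e37
+ 0x3bf4 = 0xaa2b
+ 0x95b1 = 0x3fdd
One's complement: ~0x3fdd
Checksum = 0xc022


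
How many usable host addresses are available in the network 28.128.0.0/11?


Host bits = 32 - 11 = 21
Total addresses = 2^21 = 2097152
Usable = total - 2 (network and broadcast)
Usable hosts: 2097150


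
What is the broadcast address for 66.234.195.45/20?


Network: 66.234.192.0/20
Host bits = 12
Set all host bits to 1:
Broadcast: 66.234.207.255


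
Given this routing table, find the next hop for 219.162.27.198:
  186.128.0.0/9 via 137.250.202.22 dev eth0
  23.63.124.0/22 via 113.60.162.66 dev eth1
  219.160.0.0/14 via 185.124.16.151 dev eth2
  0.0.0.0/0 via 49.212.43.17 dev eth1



Longest prefix match for 219.162.27.198:
  /9 186.128.0.0: no
  /22 23.63.124.0: no
  /14 219.160.0.0: MATCH
  /0 0.0.0.0: MATCH
Selected: next-hop 185.124.16.151 via eth2 (matched /14)


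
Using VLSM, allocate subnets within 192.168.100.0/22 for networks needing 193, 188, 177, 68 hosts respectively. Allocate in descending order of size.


193 hosts -> /24 (254 usable): 192.168.100.0/24
188 hosts -> /24 (254 usable): 192.168.101.0/24
177 hosts -> /24 (254 usable): 192.168.102.0/24
68 hosts -> /25 (126 usable): 192.168.103.0/25
Allocation: 192.168.100.0/24 (193 hosts, 254 usable); 192.168.101.0/24 (188 hosts, 254 usable); 192.168.102.0/24 (177 hosts, 254 usable); 192.168.103.0/25 (68 hosts, 126 usable)


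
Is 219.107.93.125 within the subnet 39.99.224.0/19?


Subnet network: 39.99.224.0
Test IP AND mask: 219.107.64.0
No, 219.107.93.125 is not in 39.99.224.0/19


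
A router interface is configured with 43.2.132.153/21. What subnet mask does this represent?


/21 means 21 network bits, 11 host bits
Binary: 11111111111111111111100000000000
Mask: 255.255.248.0


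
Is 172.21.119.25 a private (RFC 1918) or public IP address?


RFC 1918 private ranges:
  10.0.0.0/8 (10.0.0.0 - 10.255.255.255)
  172.16.0.0/12 (172.16.0.0 - 172.31.255.255)
  192.168.0.0/16 (192.168.0.0 - 192.168.255.255)
Private (in 172.16.0.0/12)


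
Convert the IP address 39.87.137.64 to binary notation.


39 = 00100111
87 = 01010111
137 = 10001001
64 = 01000000
Binary: 00100111.01010111.10001001.01000000


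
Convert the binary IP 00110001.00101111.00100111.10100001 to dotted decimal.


00110001 = 49
00101111 = 47
00100111 = 39
10100001 = 161
IP: 49.47.39.161


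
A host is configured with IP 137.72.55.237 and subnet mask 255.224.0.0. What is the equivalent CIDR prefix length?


Binary: 11111111.11100000.00000000.00000000
Count leading 1s
Prefix: /11


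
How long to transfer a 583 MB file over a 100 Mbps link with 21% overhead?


Effective throughput = 100 * (1 - 21/100) = 79 Mbps
File size in Mb = 583 * 8 = 4664 Mb
Time = 4664 / 79
Time = 59.038 seconds


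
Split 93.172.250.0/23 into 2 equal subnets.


New prefix = 23 + 1 = 24
Each subnet has 256 addresses
  93.172.250.0/24
  93.172.251.0/24
Subnets: 93.172.250.0/24, 93.172.251.0/24


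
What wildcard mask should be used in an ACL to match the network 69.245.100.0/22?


Subnet mask: 255.255.252.0
Wildcard = 255.255.255.255 - subnet mask
255 - 255 = 0
255 - 255 = 0
255 - 252 = 3
255 - 0 = 255
Wildcard: 0.0.3.255


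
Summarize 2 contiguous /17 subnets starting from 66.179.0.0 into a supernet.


Original prefix: /17
Number of subnets: 2 = 2^1
New prefix = 17 - 1 = 16
Supernet: 66.179.0.0/16


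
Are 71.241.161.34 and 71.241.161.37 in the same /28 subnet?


Mask: 255.255.255.240
71.241.161.34 AND mask = 71.241.161.32
71.241.161.37 AND mask = 71.241.161.32
Yes, same subnet (71.241.161.32)


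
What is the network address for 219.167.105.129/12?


IP:   11011011.10100111.01101001.10000001
Mask: 11111111.11110000.00000000.00000000
AND operation:
Net:  11011011.10100000.00000000.00000000
Network: 219.160.0.0/12


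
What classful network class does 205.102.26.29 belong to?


First octet: 205
Binary: 11001101
110xxxxx -> Class C (192-223)
Class C, default mask 255.255.255.0 (/24)


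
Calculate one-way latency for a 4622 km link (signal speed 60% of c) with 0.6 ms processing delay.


Speed = 0.6 * 3e5 km/s = 180000 km/s
Propagation delay = 4622 / 180000 = 0.0257 s = 25.6778 ms
Processing delay = 0.6 ms
Total one-way latency = 26.2778 ms


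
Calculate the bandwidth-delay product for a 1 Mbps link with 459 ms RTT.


BDP = bandwidth * RTT
= 1 Mbps * 459 ms
= 1 * 1e6 * 459 / 1000 bits
= 459000 bits
= 57375 bytes
= 56.0303 KB
BDP = 459000 bits (57375 bytes)


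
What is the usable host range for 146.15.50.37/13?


Network: 146.8.0.0
Broadcast: 146.15.255.255
First usable = network + 1
Last usable = broadcast - 1
Range: 146.8.0.1 to 146.15.255.254


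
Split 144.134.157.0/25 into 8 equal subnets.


New prefix = 25 + 3 = 28
Each subnet has 16 addresses
  144.134.157.0/28
  144.134.157.16/28
  144.134.157.32/28
  144.134.157.48/28
  144.134.157.64/28
  144.134.157.80/28
  144.134.157.96/28
  144.134.157.112/28
Subnets: 144.134.157.0/28, 144.134.157.16/28, 144.134.157.32/28, 144.134.157.48/28, 144.134.157.64/28, 144.134.157.80/28, 144.134.157.96/28, 144.134.157.112/28


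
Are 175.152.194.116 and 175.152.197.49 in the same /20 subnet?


Mask: 255.255.240.0
175.152.194.116 AND mask = 175.152.192.0
175.152.197.49 AND mask = 175.152.192.0
Yes, same subnet (175.152.192.0)


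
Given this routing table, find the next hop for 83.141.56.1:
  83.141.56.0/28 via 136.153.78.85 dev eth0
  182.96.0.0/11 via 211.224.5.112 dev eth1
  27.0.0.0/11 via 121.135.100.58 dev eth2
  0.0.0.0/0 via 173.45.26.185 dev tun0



Longest prefix match for 83.141.56.1:
  /28 83.141.56.0: MATCH
  /11 182.96.0.0: no
  /11 27.0.0.0: no
  /0 0.0.0.0: MATCH
Selected: next-hop 136.153.78.85 via eth0 (matched /28)


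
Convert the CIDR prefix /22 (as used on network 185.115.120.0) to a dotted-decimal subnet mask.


/22 means 22 network bits, 10 host bits
Binary: 11111111111111111111110000000000
Mask: 255.255.252.0


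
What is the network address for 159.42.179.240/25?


IP:   10011111.00101010.10110011.11110000
Mask: 11111111.11111111.11111111.10000000
AND operation:
Net:  10011111.00101010.10110011.10000000
Network: 159.42.179.128/25


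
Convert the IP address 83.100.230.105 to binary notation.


83 = 01010011
100 = 01100100
230 = 11100110
105 = 01101001
Binary: 01010011.01100100.11100110.01101001


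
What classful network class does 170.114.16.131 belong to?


First octet: 170
Binary: 10101010
10xxxxxx -> Class B (128-191)
Class B, default mask 255.255.0.0 (/16)


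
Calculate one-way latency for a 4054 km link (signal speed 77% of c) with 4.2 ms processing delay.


Speed = 0.77 * 3e5 km/s = 231000 km/s
Propagation delay = 4054 / 231000 = 0.0175 s = 17.5498 ms
Processing delay = 4.2 ms
Total one-way latency = 21.7498 ms


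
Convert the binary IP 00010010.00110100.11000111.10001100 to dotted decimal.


00010010 = 18
00110100 = 52
11000111 = 199
10001100 = 140
IP: 18.52.199.140


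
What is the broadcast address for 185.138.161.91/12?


Network: 185.128.0.0/12
Host bits = 20
Set all host bits to 1:
Broadcast: 185.143.255.255


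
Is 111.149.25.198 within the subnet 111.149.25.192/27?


Subnet network: 111.149.25.192
Test IP AND mask: 111.149.25.192
Yes, 111.149.25.198 is in 111.149.25.192/27


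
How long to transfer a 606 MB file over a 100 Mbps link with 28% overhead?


Effective throughput = 100 * (1 - 28/100) = 72 Mbps
File size in Mb = 606 * 8 = 4848 Mb
Time = 4848 / 72
Time = 67.3333 seconds


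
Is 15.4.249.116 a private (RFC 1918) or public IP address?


RFC 1918 private ranges:
  10.0.0.0/8 (10.0.0.0 - 10.255.255.255)
  172.16.0.0/12 (172.16.0.0 - 172.31.255.255)
  192.168.0.0/16 (192.168.0.0 - 192.168.255.255)
Public (not in any RFC 1918 range)


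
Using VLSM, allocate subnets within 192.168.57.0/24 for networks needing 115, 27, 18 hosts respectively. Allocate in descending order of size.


115 hosts -> /25 (126 usable): 192.168.57.0/25
27 hosts -> /27 (30 usable): 192.168.57.128/27
18 hosts -> /27 (30 usable): 192.168.57.160/27
Allocation: 192.168.57.0/25 (115 hosts, 126 usable); 192.168.57.128/27 (27 hosts, 30 usable); 192.168.57.160/27 (18 hosts, 30 usable)


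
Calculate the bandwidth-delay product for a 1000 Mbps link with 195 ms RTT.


BDP = bandwidth * RTT
= 1000 Mbps * 195 ms
= 1000 * 1e6 * 195 / 1000 bits
= 195000000 bits
= 24375000 bytes
= 23803.7109 KB
BDP = 195000000 bits (24375000 bytes)


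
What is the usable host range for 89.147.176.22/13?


Network: 89.144.0.0
Broadcast: 89.151.255.255
First usable = network + 1
Last usable = broadcast - 1
Range: 89.144.0.1 to 89.151.255.254


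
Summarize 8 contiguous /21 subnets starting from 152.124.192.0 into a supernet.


Original prefix: /21
Number of subnets: 8 = 2^3
New prefix = 21 - 3 = 18
Supernet: 152.124.192.0/18


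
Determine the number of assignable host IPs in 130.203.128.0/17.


Host bits = 32 - 17 = 15
Total addresses = 2^15 = 32768
Usable = total - 2 (network and broadcast)
Usable hosts: 32766


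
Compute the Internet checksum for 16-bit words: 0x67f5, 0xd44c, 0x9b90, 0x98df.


Sum all words (with carry folding):
+ 0x67f5 = 0x67f5
+ 0xd44c = 0x3c42
+ 0x9b90 = 0xd7d2
+ 0x98df = 0x70b2
One's complement: ~0x70b2
Checksum = 0x8f4d


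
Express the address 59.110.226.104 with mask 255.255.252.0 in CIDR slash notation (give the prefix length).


Binary: 11111111.11111111.11111100.00000000
Count leading 1s
Prefix: /22


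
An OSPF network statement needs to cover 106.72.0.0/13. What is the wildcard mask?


Subnet mask: 255.248.0.0
Wildcard = 255.255.255.255 - subnet mask
255 - 255 = 0
255 - 248 = 7
255 - 0 = 255
255 - 0 = 255
Wildcard: 0.7.255.255


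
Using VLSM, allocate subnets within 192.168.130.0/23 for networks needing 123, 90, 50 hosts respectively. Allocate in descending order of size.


123 hosts -> /25 (126 usable): 192.168.130.0/25
90 hosts -> /25 (126 usable): 192.168.130.128/25
50 hosts -> /26 (62 usable): 192.168.131.0/26
Allocation: 192.168.130.0/25 (123 hosts, 126 usable); 192.168.130.128/25 (90 hosts, 126 usable); 192.168.131.0/26 (50 hosts, 62 usable)


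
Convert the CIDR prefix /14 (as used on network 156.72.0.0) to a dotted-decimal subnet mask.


/14 means 14 network bits, 18 host bits
Binary: 11111111111111000000000000000000
Mask: 255.252.0.0


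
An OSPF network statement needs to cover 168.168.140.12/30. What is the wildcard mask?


Subnet mask: 255.255.255.252
Wildcard = 255.255.255.255 - subnet mask
255 - 255 = 0
255 - 255 = 0
255 - 255 = 0
255 - 252 = 3
Wildcard: 0.0.0.3


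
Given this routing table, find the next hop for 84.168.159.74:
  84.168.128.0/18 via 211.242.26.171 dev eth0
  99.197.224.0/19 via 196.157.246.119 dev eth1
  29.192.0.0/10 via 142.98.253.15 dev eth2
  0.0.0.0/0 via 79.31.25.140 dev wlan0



Longest prefix match for 84.168.159.74:
  /18 84.168.128.0: MATCH
  /19 99.197.224.0: no
  /10 29.192.0.0: no
  /0 0.0.0.0: MATCH
Selected: next-hop 211.242.26.171 via eth0 (matched /18)


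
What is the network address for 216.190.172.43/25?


IP:   11011000.10111110.10101100.00101011
Mask: 11111111.11111111.11111111.10000000
AND operation:
Net:  11011000.10111110.10101100.00000000
Network: 216.190.172.0/25


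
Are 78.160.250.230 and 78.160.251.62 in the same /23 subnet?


Mask: 255.255.254.0
78.160.250.230 AND mask = 78.160.250.0
78.160.251.62 AND mask = 78.160.250.0
Yes, same subnet (78.160.250.0)


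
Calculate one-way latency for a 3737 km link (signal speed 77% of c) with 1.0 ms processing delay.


Speed = 0.77 * 3e5 km/s = 231000 km/s
Propagation delay = 3737 / 231000 = 0.0162 s = 16.1775 ms
Processing delay = 1.0 ms
Total one-way latency = 17.1775 ms


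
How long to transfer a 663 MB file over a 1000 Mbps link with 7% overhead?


Effective throughput = 1000 * (1 - 7/100) = 930.0 Mbps
File size in Mb = 663 * 8 = 5304 Mb
Time = 5304 / 930.0
Time = 5.7032 seconds


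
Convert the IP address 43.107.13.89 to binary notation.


43 = 00101011
107 = 01101011
13 = 00001101
89 = 01011001
Binary: 00101011.01101011.00001101.01011001


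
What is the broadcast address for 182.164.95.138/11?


Network: 182.160.0.0/11
Host bits = 21
Set all host bits to 1:
Broadcast: 182.191.255.255


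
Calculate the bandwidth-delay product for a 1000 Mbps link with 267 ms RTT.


BDP = bandwidth * RTT
= 1000 Mbps * 267 ms
= 1000 * 1e6 * 267 / 1000 bits
= 267000000 bits
= 33375000 bytes
= 32592.7734 KB
BDP = 267000000 bits (33375000 bytes)


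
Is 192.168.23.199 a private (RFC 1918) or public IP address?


RFC 1918 private ranges:
  10.0.0.0/8 (10.0.0.0 - 10.255.255.255)
  172.16.0.0/12 (172.16.0.0 - 172.31.255.255)
  192.168.0.0/16 (192.168.0.0 - 192.168.255.255)
Private (in 192.168.0.0/16)


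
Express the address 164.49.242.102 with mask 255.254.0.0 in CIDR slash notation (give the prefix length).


Binary: 11111111.11111110.00000000.00000000
Count leading 1s
Prefix: /15


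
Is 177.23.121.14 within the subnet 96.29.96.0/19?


Subnet network: 96.29.96.0
Test IP AND mask: 177.23.96.0
No, 177.23.121.14 is not in 96.29.96.0/19


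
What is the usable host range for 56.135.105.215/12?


Network: 56.128.0.0
Broadcast: 56.143.255.255
First usable = network + 1
Last usable = broadcast - 1
Range: 56.128.0.1 to 56.143.255.254


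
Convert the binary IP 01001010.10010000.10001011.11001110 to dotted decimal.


01001010 = 74
10010000 = 144
10001011 = 139
11001110 = 206
IP: 74.144.139.206


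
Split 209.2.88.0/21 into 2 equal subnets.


New prefix = 21 + 1 = 22
Each subnet has 1024 addresses
  209.2.88.0/22
  209.2.92.0/22
Subnets: 209.2.88.0/22, 209.2.92.0/22


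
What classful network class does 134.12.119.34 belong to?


First octet: 134
Binary: 10000110
10xxxxxx -> Class B (128-191)
Class B, default mask 255.255.0.0 (/16)


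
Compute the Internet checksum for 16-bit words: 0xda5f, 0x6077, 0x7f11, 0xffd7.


Sum all words (with carry folding):
+ 0xda5f = 0xda5f
+ 0x6077 = 0x3ad7
+ 0x7f11 = 0xb9e8
+ 0xffd7 = 0xb9c0
One's complement: ~0xb9c0
Checksum = 0x463f


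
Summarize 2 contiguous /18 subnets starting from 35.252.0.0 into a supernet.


Original prefix: /18
Number of subnets: 2 = 2^1
New prefix = 18 - 1 = 17
Supernet: 35.252.0.0/17


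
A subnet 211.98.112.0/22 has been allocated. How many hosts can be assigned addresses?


Host bits = 32 - 22 = 10
Total addresses = 2^10 = 1024
Usable = total - 2 (network and broadcast)
Usable hosts: 1022


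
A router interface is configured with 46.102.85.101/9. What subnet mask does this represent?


/9 means 9 network bits, 23 host bits
Binary: 11111111100000000000000000000000
Mask: 255.128.0.0


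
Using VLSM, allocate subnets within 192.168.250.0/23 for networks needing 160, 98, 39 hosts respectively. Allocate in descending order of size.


160 hosts -> /24 (254 usable): 192.168.250.0/24
98 hosts -> /25 (126 usable): 192.168.251.0/25
39 hosts -> /26 (62 usable): 192.168.251.128/26
Allocation: 192.168.250.0/24 (160 hosts, 254 usable); 192.168.251.0/25 (98 hosts, 126 usable); 192.168.251.128/26 (39 hosts, 62 usable)


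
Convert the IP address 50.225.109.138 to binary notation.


50 = 00110010
225 = 11100001
109 = 01101101
138 = 10001010
Binary: 00110010.11100001.01101101.10001010


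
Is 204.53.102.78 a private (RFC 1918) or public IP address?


RFC 1918 private ranges:
  10.0.0.0/8 (10.0.0.0 - 10.255.255.255)
  172.16.0.0/12 (172.16.0.0 - 172.31.255.255)
  192.168.0.0/16 (192.168.0.0 - 192.168.255.255)
Public (not in any RFC 1918 range)


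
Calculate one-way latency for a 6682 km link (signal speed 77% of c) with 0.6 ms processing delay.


Speed = 0.77 * 3e5 km/s = 231000 km/s
Propagation delay = 6682 / 231000 = 0.0289 s = 28.9264 ms
Processing delay = 0.6 ms
Total one-way latency = 29.5264 ms


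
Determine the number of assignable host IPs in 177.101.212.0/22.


Host bits = 32 - 22 = 10
Total addresses = 2^10 = 1024
Usable = total - 2 (network and broadcast)
Usable hosts: 1022


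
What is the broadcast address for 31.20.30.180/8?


Network: 31.0.0.0/8
Host bits = 24
Set all host bits to 1:
Broadcast: 31.255.255.255


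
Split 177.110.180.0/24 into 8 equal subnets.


New prefix = 24 + 3 = 27
Each subnet has 32 addresses
  177.110.180.0/27
  177.110.180.32/27
  177.110.180.64/27
  177.110.180.96/27
  177.110.180.128/27
  177.110.180.160/27
  177.110.180.192/27
  177.110.180.224/27
Subnets: 177.110.180.0/27, 177.110.180.32/27, 177.110.180.64/27, 177.110.180.96/27, 177.110.180.128/27, 177.110.180.160/27, 177.110.180.192/27, 177.110.180.224/27


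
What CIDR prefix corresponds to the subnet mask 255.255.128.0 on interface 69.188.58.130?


Binary: 11111111.11111111.10000000.00000000
Count leading 1s
Prefix: /17


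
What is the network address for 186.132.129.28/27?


IP:   10111010.10000100.10000001.00011100
Mask: 11111111.11111111.11111111.11100000
AND operation:
Net:  10111010.10000100.10000001.00000000
Network: 186.132.129.0/27


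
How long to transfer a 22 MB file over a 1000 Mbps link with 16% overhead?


Effective throughput = 1000 * (1 - 16/100) = 840 Mbps
File size in Mb = 22 * 8 = 176 Mb
Time = 176 / 840
Time = 0.2095 seconds


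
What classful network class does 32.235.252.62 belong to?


First octet: 32
Binary: 00100000
0xxxxxxx -> Class A (1-126)
Class A, default mask 255.0.0.0 (/8)


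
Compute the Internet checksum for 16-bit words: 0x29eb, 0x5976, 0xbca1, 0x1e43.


Sum all words (with carry folding):
+ 0x29eb = 0x29eb
+ 0x5976 = 0x8361
+ 0xbca1 = 0x4003
+ 0x1e43 = 0x5e46
One's complement: ~0x5e46
Checksum = 0xa1b9


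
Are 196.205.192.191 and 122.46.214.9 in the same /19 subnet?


Mask: 255.255.224.0
196.205.192.191 AND mask = 196.205.192.0
122.46.214.9 AND mask = 122.46.192.0
No, different subnets (196.205.192.0 vs 122.46.192.0)


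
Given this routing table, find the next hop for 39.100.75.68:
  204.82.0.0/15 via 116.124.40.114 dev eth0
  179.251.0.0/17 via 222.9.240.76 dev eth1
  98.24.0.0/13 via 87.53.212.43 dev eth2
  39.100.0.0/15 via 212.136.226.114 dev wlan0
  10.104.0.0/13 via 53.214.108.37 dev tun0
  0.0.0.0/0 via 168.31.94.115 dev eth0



Longest prefix match for 39.100.75.68:
  /15 204.82.0.0: no
  /17 179.251.0.0: no
  /13 98.24.0.0: no
  /15 39.100.0.0: MATCH
  /13 10.104.0.0: no
  /0 0.0.0.0: MATCH
Selected: next-hop 212.136.226.114 via wlan0 (matched /15)


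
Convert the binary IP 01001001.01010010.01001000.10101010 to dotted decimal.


01001001 = 73
01010010 = 82
01001000 = 72
10101010 = 170
IP: 73.82.72.170


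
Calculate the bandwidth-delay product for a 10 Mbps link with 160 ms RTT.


BDP = bandwidth * RTT
= 10 Mbps * 160 ms
= 10 * 1e6 * 160 / 1000 bits
= 1600000 bits
= 200000 bytes
= 195.3125 KB
BDP = 1600000 bits (200000 bytes)


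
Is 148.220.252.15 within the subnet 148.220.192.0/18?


Subnet network: 148.220.192.0
Test IP AND mask: 148.220.192.0
Yes, 148.220.252.15 is in 148.220.192.0/18


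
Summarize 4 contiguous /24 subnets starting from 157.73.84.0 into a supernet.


Original prefix: /24
Number of subnets: 4 = 2^2
New prefix = 24 - 2 = 22
Supernet: 157.73.84.0/22


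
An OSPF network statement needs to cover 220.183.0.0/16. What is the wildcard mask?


Subnet mask: 255.255.0.0
Wildcard = 255.255.255.255 - subnet mask
255 - 255 = 0
255 - 255 = 0
255 - 0 = 255
255 - 0 = 255
Wildcard: 0.0.255.255


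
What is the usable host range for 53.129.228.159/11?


Network: 53.128.0.0
Broadcast: 53.159.255.255
First usable = network + 1
Last usable = broadcast - 1
Range: 53.128.0.1 to 53.159.255.254


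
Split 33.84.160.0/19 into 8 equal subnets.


New prefix = 19 + 3 = 22
Each subnet has 1024 addresses
  33.84.160.0/22
  33.84.164.0/22
  33.84.168.0/22
  33.84.172.0/22
  33.84.176.0/22
  33.84.180.0/22
  33.84.184.0/22
  33.84.188.0/22
Subnets: 33.84.160.0/22, 33.84.164.0/22, 33.84.168.0/22, 33.84.172.0/22, 33.84.176.0/22, 33.84.180.0/22, 33.84.184.0/22, 33.84.188.0/22


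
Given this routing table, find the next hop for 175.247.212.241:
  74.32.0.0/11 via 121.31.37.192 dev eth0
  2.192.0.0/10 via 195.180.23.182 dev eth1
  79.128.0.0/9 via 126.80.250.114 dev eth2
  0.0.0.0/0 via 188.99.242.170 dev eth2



Longest prefix match for 175.247.212.241:
  /11 74.32.0.0: no
  /10 2.192.0.0: no
  /9 79.128.0.0: no
  /0 0.0.0.0: MATCH
Selected: next-hop 188.99.242.170 via eth2 (matched /0)


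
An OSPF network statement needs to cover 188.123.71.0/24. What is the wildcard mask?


Subnet mask: 255.255.255.0
Wildcard = 255.255.255.255 - subnet mask
255 - 255 = 0
255 - 255 = 0
255 - 255 = 0
255 - 0 = 255
Wildcard: 0.0.0.255


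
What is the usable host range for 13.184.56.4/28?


Network: 13.184.56.0
Broadcast: 13.184.56.15
First usable = network + 1
Last usable = broadcast - 1
Range: 13.184.56.1 to 13.184.56.14


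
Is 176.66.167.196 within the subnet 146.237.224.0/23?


Subnet network: 146.237.224.0
Test IP AND mask: 176.66.166.0
No, 176.66.167.196 is not in 146.237.224.0/23


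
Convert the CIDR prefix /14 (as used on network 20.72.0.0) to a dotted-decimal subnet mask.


/14 means 14 network bits, 18 host bits
Binary: 11111111111111000000000000000000
Mask: 255.252.0.0


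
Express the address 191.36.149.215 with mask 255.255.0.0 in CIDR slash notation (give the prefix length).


Binary: 11111111.11111111.00000000.00000000
Count leading 1s
Prefix: /16


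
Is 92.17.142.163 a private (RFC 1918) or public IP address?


RFC 1918 private ranges:
  10.0.0.0/8 (10.0.0.0 - 10.255.255.255)
  172.16.0.0/12 (172.16.0.0 - 172.31.255.255)
  192.168.0.0/16 (192.168.0.0 - 192.168.255.255)
Public (not in any RFC 1918 range)


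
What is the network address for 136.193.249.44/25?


IP:   10001000.11000001.11111001.00101100
Mask: 11111111.11111111.11111111.10000000
AND operation:
Net:  10001000.11000001.11111001.00000000
Network: 136.193.249.0/25


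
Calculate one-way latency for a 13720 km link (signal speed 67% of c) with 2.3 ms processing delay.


Speed = 0.67 * 3e5 km/s = 201000 km/s
Propagation delay = 13720 / 201000 = 0.0683 s = 68.2587 ms
Processing delay = 2.3 ms
Total one-way latency = 70.5587 ms


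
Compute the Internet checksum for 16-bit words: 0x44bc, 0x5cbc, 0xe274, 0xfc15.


Sum all words (with carry folding):
+ 0x44bc = 0x44bc
+ 0x5cbc = 0xa178
+ 0xe274 = 0x83ed
+ 0xfc15 = 0x8003
One's complement: ~0x8003
Checksum = 0x7ffc


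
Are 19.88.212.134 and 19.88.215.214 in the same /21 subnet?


Mask: 255.255.248.0
19.88.212.134 AND mask = 19.88.208.0
19.88.215.214 AND mask = 19.88.208.0
Yes, same subnet (19.88.208.0)


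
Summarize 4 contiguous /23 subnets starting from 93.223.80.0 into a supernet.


Original prefix: /23
Number of subnets: 4 = 2^2
New prefix = 23 - 2 = 21
Supernet: 93.223.80.0/21


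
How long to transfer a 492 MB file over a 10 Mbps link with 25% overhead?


Effective throughput = 10 * (1 - 25/100) = 7.5 Mbps
File size in Mb = 492 * 8 = 3936 Mb
Time = 3936 / 7.5
Time = 524.8 seconds


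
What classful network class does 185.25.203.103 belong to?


First octet: 185
Binary: 10111001
10xxxxxx -> Class B (128-191)
Class B, default mask 255.255.0.0 (/16)


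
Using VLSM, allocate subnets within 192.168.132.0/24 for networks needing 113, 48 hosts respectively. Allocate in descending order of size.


113 hosts -> /25 (126 usable): 192.168.132.0/25
48 hosts -> /26 (62 usable): 192.168.132.128/26
Allocation: 192.168.132.0/25 (113 hosts, 126 usable); 192.168.132.128/26 (48 hosts, 62 usable)


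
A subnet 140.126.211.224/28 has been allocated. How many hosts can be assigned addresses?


Host bits = 32 - 28 = 4
Total addresses = 2^4 = 16
Usable = total - 2 (network and broadcast)
Usable hosts: 14


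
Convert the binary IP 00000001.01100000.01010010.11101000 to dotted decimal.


00000001 = 1
01100000 = 96
01010010 = 82
11101000 = 232
IP: 1.96.82.232


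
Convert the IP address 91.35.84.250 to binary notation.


91 = 01011011
35 = 00100011
84 = 01010100
250 = 11111010
Binary: 01011011.00100011.01010100.11111010


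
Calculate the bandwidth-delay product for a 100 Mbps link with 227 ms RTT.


BDP = bandwidth * RTT
= 100 Mbps * 227 ms
= 100 * 1e6 * 227 / 1000 bits
= 22700000 bits
= 2837500 bytes
= 2770.9961 KB
BDP = 22700000 bits (2837500 bytes)


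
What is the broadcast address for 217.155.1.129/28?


Network: 217.155.1.128/28
Host bits = 4
Set all host bits to 1:
Broadcast: 217.155.1.143


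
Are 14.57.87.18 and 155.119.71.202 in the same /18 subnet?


Mask: 255.255.192.0
14.57.87.18 AND mask = 14.57.64.0
155.119.71.202 AND mask = 155.119.64.0
No, different subnets (14.57.64.0 vs 155.119.64.0)


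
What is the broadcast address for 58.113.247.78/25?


Network: 58.113.247.0/25
Host bits = 7
Set all host bits to 1:
Broadcast: 58.113.247.127


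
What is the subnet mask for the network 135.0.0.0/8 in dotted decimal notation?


/8 means 8 network bits, 24 host bits
Binary: 11111111000000000000000000000000
Mask: 255.0.0.0


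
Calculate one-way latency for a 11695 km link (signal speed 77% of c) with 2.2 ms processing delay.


Speed = 0.77 * 3e5 km/s = 231000 km/s
Propagation delay = 11695 / 231000 = 0.0506 s = 50.6277 ms
Processing delay = 2.2 ms
Total one-way latency = 52.8277 ms


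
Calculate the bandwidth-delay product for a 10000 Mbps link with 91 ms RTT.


BDP = bandwidth * RTT
= 10000 Mbps * 91 ms
= 10000 * 1e6 * 91 / 1000 bits
= 910000000 bits
= 113750000 bytes
= 111083.9844 KB
BDP = 910000000 bits (113750000 bytes)


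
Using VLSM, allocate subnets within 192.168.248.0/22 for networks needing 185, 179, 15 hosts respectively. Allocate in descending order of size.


185 hosts -> /24 (254 usable): 192.168.248.0/24
179 hosts -> /24 (254 usable): 192.168.249.0/24
15 hosts -> /27 (30 usable): 192.168.250.0/27
Allocation: 192.168.248.0/24 (185 hosts, 254 usable); 192.168.249.0/24 (179 hosts, 254 usable); 192.168.250.0/27 (15 hosts, 30 usable)


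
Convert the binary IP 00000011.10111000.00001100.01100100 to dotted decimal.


00000011 = 3
10111000 = 184
00001100 = 12
01100100 = 100
IP: 3.184.12.100


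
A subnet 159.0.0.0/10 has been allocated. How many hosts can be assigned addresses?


Host bits = 32 - 10 = 22
Total addresses = 2^22 = 4194304
Usable = total - 2 (network and broadcast)
Usable hosts: 4194302


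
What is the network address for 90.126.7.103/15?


IP:   01011010.01111110.00000111.01100111
Mask: 11111111.11111110.00000000.00000000
AND operation:
Net:  01011010.01111110.00000000.00000000
Network: 90.126.0.0/15


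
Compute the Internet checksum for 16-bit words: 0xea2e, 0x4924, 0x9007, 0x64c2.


Sum all words (with carry folding):
+ 0xea2e = 0xea2e
+ 0x4924 = 0x3353
+ 0x9007 = 0xc35a
+ 0x64c2 = 0x281d
One's complement: ~0x281d
Checksum = 0xd7e2


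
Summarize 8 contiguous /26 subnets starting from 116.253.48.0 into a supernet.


Original prefix: /26
Number of subnets: 8 = 2^3
New prefix = 26 - 3 = 23
Supernet: 116.253.48.0/23


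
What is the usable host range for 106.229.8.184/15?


Network: 106.228.0.0
Broadcast: 106.229.255.255
First usable = network + 1
Last usable = broadcast - 1
Range: 106.228.0.1 to 106.229.255.254


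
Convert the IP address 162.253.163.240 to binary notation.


162 = 10100010
253 = 11111101
163 = 10100011
240 = 11110000
Binary: 10100010.11111101.10100011.11110000


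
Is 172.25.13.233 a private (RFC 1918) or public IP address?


RFC 1918 private ranges:
  10.0.0.0/8 (10.0.0.0 - 10.255.255.255)
  172.16.0.0/12 (172.16.0.0 - 172.31.255.255)
  192.168.0.0/16 (192.168.0.0 - 192.168.255.255)
Private (in 172.16.0.0/12)


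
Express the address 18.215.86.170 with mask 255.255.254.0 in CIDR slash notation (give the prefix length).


Binary: 11111111.11111111.11111110.00000000
Count leading 1s
Prefix: /23


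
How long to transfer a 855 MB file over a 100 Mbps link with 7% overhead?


Effective throughput = 100 * (1 - 7/100) = 93 Mbps
File size in Mb = 855 * 8 = 6840 Mb
Time = 6840 / 93
Time = 73.5484 seconds


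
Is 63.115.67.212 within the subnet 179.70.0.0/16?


Subnet network: 179.70.0.0
Test IP AND mask: 63.115.0.0
No, 63.115.67.212 is not in 179.70.0.0/16


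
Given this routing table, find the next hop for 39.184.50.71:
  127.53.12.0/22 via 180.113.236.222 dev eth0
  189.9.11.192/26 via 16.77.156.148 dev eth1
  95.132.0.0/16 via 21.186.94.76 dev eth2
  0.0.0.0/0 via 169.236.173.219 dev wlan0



Longest prefix match for 39.184.50.71:
  /22 127.53.12.0: no
  /26 189.9.11.192: no
  /16 95.132.0.0: no
  /0 0.0.0.0: MATCH
Selected: next-hop 169.236.173.219 via wlan0 (matched /0)


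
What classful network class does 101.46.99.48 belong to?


First octet: 101
Binary: 01100101
0xxxxxxx -> Class A (1-126)
Class A, default mask 255.0.0.0 (/8)


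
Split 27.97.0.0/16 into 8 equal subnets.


New prefix = 16 + 3 = 19
Each subnet has 8192 addresses
  27.97.0.0/19
  27.97.32.0/19
  27.97.64.0/19
  27.97.96.0/19
  27.97.128.0/19
  27.97.160.0/19
  27.97.192.0/19
  27.97.224.0/19
Subnets: 27.97.0.0/19, 27.97.32.0/19, 27.97.64.0/19, 27.97.96.0/19, 27.97.128.0/19, 27.97.160.0/19, 27.97.192.0/19, 27.97.224.0/19


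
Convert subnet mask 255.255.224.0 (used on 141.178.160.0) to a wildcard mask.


Subnet mask: 255.255.224.0
Wildcard = 255.255.255.255 - subnet mask
255 - 255 = 0
255 - 255 = 0
255 - 224 = 31
255 - 0 = 255
Wildcard: 0.0.31.255


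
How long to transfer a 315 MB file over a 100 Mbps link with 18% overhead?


Effective throughput = 100 * (1 - 18/100) = 82 Mbps
File size in Mb = 315 * 8 = 2520 Mb
Time = 2520 / 82
Time = 30.7317 seconds


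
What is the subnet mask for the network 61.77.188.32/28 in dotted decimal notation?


/28 means 28 network bits, 4 host bits
Binary: 11111111111111111111111111110000
Mask: 255.255.255.240


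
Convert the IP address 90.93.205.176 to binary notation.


90 = 01011010
93 = 01011101
205 = 11001101
176 = 10110000
Binary: 01011010.01011101.11001101.10110000
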